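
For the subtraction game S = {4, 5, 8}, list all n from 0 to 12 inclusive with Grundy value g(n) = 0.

0, 1, 2, 3, 12

Grundy values for subtraction set {4, 5, 8}:
g(0) = mex{} = 0
g(1) = mex{} = 0
g(2) = mex{} = 0
g(3) = mex{} = 0
g(4) = mex{0} = 1
g(5) = mex{0} = 1
g(6) = mex{0} = 1
g(7) = mex{0} = 1
g(8) = mex{0,1} = 2
g(9) = mex{0,1} = 2
g(10) = mex{0,1} = 2
g(11) = mex{0,1} = 2
g(12) = mex{1,2} = 0
The P-positions (g = 0) in 0..12 are 0, 1, 2, 3, 12.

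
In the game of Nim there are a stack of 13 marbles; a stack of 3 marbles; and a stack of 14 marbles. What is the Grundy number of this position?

0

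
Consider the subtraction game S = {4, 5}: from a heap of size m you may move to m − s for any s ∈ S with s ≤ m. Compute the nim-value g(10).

0

Grundy values for subtraction set {4, 5}:
k:     0  1  2  3  4  5  6  7  8  9 10
g(k):  0  0  0  0  1  1  1  1  2  0  0
So g(10) = 0.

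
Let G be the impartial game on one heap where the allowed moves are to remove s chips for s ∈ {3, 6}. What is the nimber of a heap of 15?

Build the Grundy sequence with g(k) = mex{g(k−s) : s ∈ {3, 6}, s ≤ k}:
k:     0  1  2  3  4  5  6  7  8  9 10 11 12 13 14 15
g(k):  0  0  0  1  1  1  2  2  2  0  0  0  1  1  1  2
So g(15) = 2.

2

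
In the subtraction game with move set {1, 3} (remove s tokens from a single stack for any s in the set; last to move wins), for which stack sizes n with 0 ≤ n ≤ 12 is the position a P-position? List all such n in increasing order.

0, 2, 4, 6, 8, 10, 12

Grundy values for subtraction set {1, 3}:
g(0) = mex{} = 0
g(1) = mex{0} = 1
g(2) = mex{1} = 0
g(3) = mex{0} = 1
g(4) = mex{1} = 0
g(5) = mex{0} = 1
g(6) = mex{1} = 0
g(7) = mex{0} = 1
g(8) = mex{1} = 0
g(9) = mex{0} = 1
g(10) = mex{1} = 0
g(11) = mex{0} = 1
g(12) = mex{1} = 0
The P-positions (g = 0) in 0..12 are 0, 2, 4, 6, 8, 10, 12.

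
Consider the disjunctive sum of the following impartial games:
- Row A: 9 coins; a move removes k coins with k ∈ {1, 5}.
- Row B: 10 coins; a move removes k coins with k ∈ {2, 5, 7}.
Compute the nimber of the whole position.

For row A, compute g(0), g(1), … with moves {1, 5}:
k:     0  1  2  3  4  5  6  7  8  9
g(k):  0  1  0  1  0  1  0  1  0  1
So g(9) = 1.
Grundy values for row B (subtraction set {2, 5, 7}):
g(0) = mex{} = 0
g(1) = mex{} = 0
g(2) = mex{0} = 1
g(3) = mex{0} = 1
g(4) = mex{1} = 0
g(5) = mex{0,1} = 2
g(6) = mex{0} = 1
g(7) = mex{0,1,2} = 3
g(8) = mex{0,1} = 2
g(9) = mex{0,1,3} = 2
g(10) = mex{1,2} = 0
So g(10) = 0.
By the Sprague-Grundy theorem, the Grundy value of a sum of independent games is the XOR of the component values.
Combined value = 1 ⊕ 0 = 1.

1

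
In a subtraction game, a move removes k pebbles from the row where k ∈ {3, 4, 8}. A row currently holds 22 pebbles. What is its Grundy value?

1

Compute g(0), g(1), … for moves {3, 4, 8}:
k:     0  1  2  3  4  5  6  7  8  9 10 11 12 13 14 15 16 17 18 19 20 21 22
g(k):  0  0  0  1  1  1  2  0  2  3  1  3  0  0  0  1  1  1  2  0  2  3  1
So g(22) = 1.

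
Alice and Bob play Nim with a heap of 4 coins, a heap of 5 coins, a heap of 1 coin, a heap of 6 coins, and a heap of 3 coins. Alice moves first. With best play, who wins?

Alice wins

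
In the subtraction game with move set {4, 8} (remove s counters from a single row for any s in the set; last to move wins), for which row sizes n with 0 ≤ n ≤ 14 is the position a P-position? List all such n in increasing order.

0, 1, 2, 3, 12, 13, 14

Compute g(0), g(1), … for moves {4, 8}:
g(0) = mex{} = 0
g(1) = mex{} = 0
g(2) = mex{} = 0
g(3) = mex{} = 0
g(4) = mex{0} = 1
g(5) = mex{0} = 1
g(6) = mex{0} = 1
g(7) = mex{0} = 1
g(8) = mex{0,1} = 2
g(9) = mex{0,1} = 2
g(10) = mex{0,1} = 2
g(11) = mex{0,1} = 2
g(12) = mex{1,2} = 0
g(13) = mex{1,2} = 0
g(14) = mex{1,2} = 0
The P-positions (g = 0) in 0..14 are 0, 1, 2, 3, 12, 13, 14.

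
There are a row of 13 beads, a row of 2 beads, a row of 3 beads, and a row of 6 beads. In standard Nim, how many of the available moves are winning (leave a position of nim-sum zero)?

1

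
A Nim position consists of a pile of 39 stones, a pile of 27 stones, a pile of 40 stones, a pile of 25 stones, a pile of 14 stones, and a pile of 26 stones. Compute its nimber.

Nim-sum: 39 ⊕ 27 ⊕ 40 ⊕ 25 ⊕ 14 ⊕ 26 = 25.

25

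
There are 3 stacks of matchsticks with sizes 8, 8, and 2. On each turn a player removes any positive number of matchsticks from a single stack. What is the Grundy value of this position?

2

Bitwise XOR of the heap sizes:
  1000  (8)
  1000  (8)
  0010  (2)
  ----
  0010  (2)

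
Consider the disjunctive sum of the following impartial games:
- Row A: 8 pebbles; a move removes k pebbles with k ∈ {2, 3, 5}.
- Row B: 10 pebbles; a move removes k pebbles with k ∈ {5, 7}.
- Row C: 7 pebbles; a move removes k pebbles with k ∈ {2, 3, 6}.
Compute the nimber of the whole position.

3

Build the Grundy sequence for row A with g(k) = mex{g(k−s) : s ∈ {2, 3, 5}, s ≤ k}:
g(0) = mex{} = 0
g(1) = mex{} = 0
g(2) = mex{0} = 1
g(3) = mex{0} = 1
g(4) = mex{0,1} = 2
g(5) = mex{0,1} = 2
g(6) = mex{0,1,2} = 3
g(7) = mex{1,2} = 0
g(8) = mex{1,2,3} = 0
So g(8) = 0.
Build the Grundy sequence for row B with g(k) = mex{g(k−s) : s ∈ {5, 7}, s ≤ k}:
g(0) = mex{} = 0
g(1) = mex{} = 0
g(2) = mex{} = 0
g(3) = mex{} = 0
g(4) = mex{} = 0
g(5) = mex{0} = 1
g(6) = mex{0} = 1
g(7) = mex{0} = 1
g(8) = mex{0} = 1
g(9) = mex{0} = 1
g(10) = mex{0,1} = 2
So g(10) = 2.
Build the Grundy sequence for row C with g(k) = mex{g(k−s) : s ∈ {2, 3, 6}, s ≤ k}:
g(0) = mex{} = 0
g(1) = mex{} = 0
g(2) = mex{0} = 1
g(3) = mex{0} = 1
g(4) = mex{0,1} = 2
g(5) = mex{1} = 0
g(6) = mex{0,1,2} = 3
g(7) = mex{0,2} = 1
So g(7) = 1.
By the Sprague-Grundy theorem, the Grundy value of a sum of independent games is the XOR of the component values.
Combined value = 0 XOR 2 XOR 1 = 3.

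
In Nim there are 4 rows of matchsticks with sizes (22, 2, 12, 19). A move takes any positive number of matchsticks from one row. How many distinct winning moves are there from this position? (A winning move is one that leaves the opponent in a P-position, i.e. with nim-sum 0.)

1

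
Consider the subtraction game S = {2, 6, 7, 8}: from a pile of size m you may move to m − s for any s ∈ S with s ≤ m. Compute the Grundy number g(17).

1

Build the Grundy sequence with g(k) = mex{g(k−s) : s ∈ {2, 6, 7, 8}, s ≤ k}:
k:     0  1  2  3  4  5  6  7  8  9 10 11 12 13 14 15 16 17
g(k):  0  0  1  1  0  0  1  1  2  2  3  3  2  2  0  0  1  1
So g(17) = 1.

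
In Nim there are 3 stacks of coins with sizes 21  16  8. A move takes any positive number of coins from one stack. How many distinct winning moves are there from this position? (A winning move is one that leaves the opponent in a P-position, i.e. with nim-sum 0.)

Bitwise XOR of the heap sizes:
  10101  (21)
  10000  (16)
  01000  (8)
  -----
  01101  (13)
The overall nim-sum is X = 13. A stack of size p has a winning move iff p XOR X < p (reduce it to p XOR X).
  21: 21 XOR 13 = 24 ≥ 21 — no move.
  16: 16 XOR 13 = 29 ≥ 16 — no move.
  8: 8 XOR 13 = 5 < 8 — winning move (to 5).
That gives 1 winning move.

1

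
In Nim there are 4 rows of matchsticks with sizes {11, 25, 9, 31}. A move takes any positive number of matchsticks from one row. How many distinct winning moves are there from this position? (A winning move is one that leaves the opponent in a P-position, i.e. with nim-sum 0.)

1

Compute the nim-sum pairwise:
11 ^ 25 = 18
18 ^ 9 = 27
27 ^ 31 = 4
The overall nim-sum is X = 4. A row of size p has a winning move iff p XOR X < p (reduce it to p XOR X).
  11: 11 XOR 4 = 15 ≥ 11 — no move.
  25: 25 XOR 4 = 29 ≥ 25 — no move.
  9: 9 XOR 4 = 13 ≥ 9 — no move.
  31: 31 XOR 4 = 27 < 31 — winning move (to 27).
That gives 1 winning move.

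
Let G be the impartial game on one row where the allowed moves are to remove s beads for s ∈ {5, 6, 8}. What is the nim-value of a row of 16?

Compute g(0), g(1), … for moves {5, 6, 8}:
k:     0  1  2  3  4  5  6  7  8  9 10 11 12 13 14 15 16
g(k):  0  0  0  0  0  1  1  1  1  1  2  2  2  0  0  0  0
So g(16) = 0.

0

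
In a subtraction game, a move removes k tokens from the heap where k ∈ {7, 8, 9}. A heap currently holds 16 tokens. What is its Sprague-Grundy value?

0

Build the Grundy sequence with g(k) = mex{g(k−s) : s ∈ {7, 8, 9}, s ≤ k}:
k:     0  1  2  3  4  5  6  7  8  9 10 11 12 13 14 15 16
g(k):  0  0  0  0  0  0  0  1  1  1  1  1  1  1  2  2  0
So g(16) = 0.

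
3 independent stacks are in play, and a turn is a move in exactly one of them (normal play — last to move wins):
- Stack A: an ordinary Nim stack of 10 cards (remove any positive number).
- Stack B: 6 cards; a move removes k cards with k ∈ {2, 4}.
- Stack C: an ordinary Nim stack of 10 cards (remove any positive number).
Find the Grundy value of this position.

Stack A is a plain Nim stack of size 10, so its Grundy value is 10.
Grundy values for stack B (subtraction set {2, 4}):
k:     0  1  2  3  4  5  6
g(k):  0  0  1  1  2  2  0
So g(6) = 0.
Stack C is a plain Nim stack of size 10, so its Grundy value is 10.
The value of a disjunctive sum is the nim-sum of the parts.
Combined value = 10 XOR 0 XOR 10 = 0.

0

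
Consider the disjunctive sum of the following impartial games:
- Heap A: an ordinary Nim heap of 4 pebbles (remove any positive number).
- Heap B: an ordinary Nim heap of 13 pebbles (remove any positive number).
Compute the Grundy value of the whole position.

9

Heap A is a plain Nim heap of size 4, so its Grundy value is 4.
Heap B is a plain Nim heap of size 13, so its Grundy value is 13.
By the Sprague-Grundy theorem, the Grundy value of a sum of independent games is the XOR of the component values.
Combined value = 4 ⊕ 13 = 9.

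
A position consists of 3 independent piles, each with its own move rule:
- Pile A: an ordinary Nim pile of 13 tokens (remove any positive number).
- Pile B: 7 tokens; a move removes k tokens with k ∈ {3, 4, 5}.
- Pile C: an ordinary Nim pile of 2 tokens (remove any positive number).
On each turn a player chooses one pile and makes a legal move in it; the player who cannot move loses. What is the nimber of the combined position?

Pile A is a plain Nim pile of size 13, so its Grundy value is 13.
Build the Grundy sequence for pile B with g(k) = mex{g(k−s) : s ∈ {3, 4, 5}, s ≤ k}:
k:     0  1  2  3  4  5  6  7
g(k):  0  0  0  1  1  1  2  2
So g(7) = 2.
Pile C is a plain Nim pile of size 2, so its Grundy value is 2.
The value of a disjunctive sum is the nim-sum of the parts.
Combined value = 13 ⊕ 2 ⊕ 2 = 13.

13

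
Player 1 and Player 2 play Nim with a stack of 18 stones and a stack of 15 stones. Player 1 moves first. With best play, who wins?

Nim-sum: 18 XOR 15 = 29.
The nim-sum is 29 ≠ 0, so this is an N-position: the player to move can win; Player 1 has a winning move.

Player 1 wins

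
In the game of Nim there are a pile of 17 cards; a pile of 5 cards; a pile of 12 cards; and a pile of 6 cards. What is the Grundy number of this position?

In binary:
  10001  (17)
  00101  (5)
  01100  (12)
  00110  (6)
  -----
  11110  (30)

30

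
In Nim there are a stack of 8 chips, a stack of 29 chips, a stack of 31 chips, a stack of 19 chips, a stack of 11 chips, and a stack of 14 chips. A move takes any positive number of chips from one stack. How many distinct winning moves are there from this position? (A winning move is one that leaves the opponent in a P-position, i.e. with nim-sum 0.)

3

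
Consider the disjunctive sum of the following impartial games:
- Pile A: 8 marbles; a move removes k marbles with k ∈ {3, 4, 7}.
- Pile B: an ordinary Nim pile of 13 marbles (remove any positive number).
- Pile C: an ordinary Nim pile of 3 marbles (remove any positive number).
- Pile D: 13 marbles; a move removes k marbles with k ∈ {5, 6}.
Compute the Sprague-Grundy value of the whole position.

12

Build the Grundy sequence for pile A with g(k) = mex{g(k−s) : s ∈ {3, 4, 7}, s ≤ k}:
g(0) = mex{} = 0
g(1) = mex{} = 0
g(2) = mex{} = 0
g(3) = mex{0} = 1
g(4) = mex{0} = 1
g(5) = mex{0} = 1
g(6) = mex{0,1} = 2
g(7) = mex{0,1} = 2
g(8) = mex{0,1} = 2
So g(8) = 2.
Pile B is a plain Nim pile of size 13, so its Grundy value is 13.
Pile C is a plain Nim pile of size 3, so its Grundy value is 3.
Grundy values for pile D (subtraction set {5, 6}):
g(0) = mex{} = 0
g(1) = mex{} = 0
g(2) = mex{} = 0
g(3) = mex{} = 0
g(4) = mex{} = 0
g(5) = mex{0} = 1
g(6) = mex{0} = 1
g(7) = mex{0} = 1
g(8) = mex{0} = 1
g(9) = mex{0} = 1
g(10) = mex{0,1} = 2
g(11) = mex{1} = 0
g(12) = mex{1} = 0
g(13) = mex{1} = 0
So g(13) = 0.
By the Sprague-Grundy theorem, the Grundy value of a sum of independent games is the XOR of the component values.
Combined value = 2 ⊕ 13 ⊕ 3 ⊕ 0 = 12.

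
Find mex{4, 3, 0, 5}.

0 is in the set but 1 is not, so the mex is 1.

1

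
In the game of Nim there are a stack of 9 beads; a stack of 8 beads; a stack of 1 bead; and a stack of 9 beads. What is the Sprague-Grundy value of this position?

Bitwise XOR of the heap sizes:
  1001  (9)
  1000  (8)
  0001  (1)
  1001  (9)
  ----
  1001  (9)

9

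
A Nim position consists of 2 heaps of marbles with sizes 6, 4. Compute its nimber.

Compute the nim-sum pairwise:
6 XOR 4 = 2

2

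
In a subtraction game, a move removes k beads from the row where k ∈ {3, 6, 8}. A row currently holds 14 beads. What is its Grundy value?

Compute g(0), g(1), … for moves {3, 6, 8}:
k:     0  1  2  3  4  5  6  7  8  9 10 11 12 13 14
g(k):  0  0  0  1  1  1  2  2  2  3  3  0  0  0  1
So g(14) = 1.

1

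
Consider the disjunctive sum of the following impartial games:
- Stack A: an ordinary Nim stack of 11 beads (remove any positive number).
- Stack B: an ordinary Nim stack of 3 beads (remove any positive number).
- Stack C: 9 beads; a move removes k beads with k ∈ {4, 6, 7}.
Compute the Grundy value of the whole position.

10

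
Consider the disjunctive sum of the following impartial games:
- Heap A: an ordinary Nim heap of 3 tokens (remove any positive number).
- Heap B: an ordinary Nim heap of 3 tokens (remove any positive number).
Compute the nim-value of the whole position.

Heap A is a plain Nim heap of size 3, so its Grundy value is 3.
Heap B is a plain Nim heap of size 3, so its Grundy value is 3.
The value of a disjunctive sum is the nim-sum of the parts.
Combined value = 3 XOR 3 = 0.

0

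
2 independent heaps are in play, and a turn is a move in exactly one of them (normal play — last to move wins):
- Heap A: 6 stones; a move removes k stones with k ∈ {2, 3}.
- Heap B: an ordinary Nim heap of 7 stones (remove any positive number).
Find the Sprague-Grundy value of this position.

Build the Grundy sequence for heap A with g(k) = mex{g(k−s) : s ∈ {2, 3}, s ≤ k}:
g(0) = mex{} = 0
g(1) = mex{} = 0
g(2) = mex{0} = 1
g(3) = mex{0} = 1
g(4) = mex{0,1} = 2
g(5) = mex{1} = 0
g(6) = mex{1,2} = 0
So g(6) = 0.
Heap B is a plain Nim heap of size 7, so its Grundy value is 7.
By the Sprague-Grundy theorem, the Grundy value of a sum of independent games is the XOR of the component values.
Combined value = 0 ⊕ 7 = 7.

7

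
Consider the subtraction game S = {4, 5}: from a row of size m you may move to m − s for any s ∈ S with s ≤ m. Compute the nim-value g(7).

Build the Grundy sequence with g(k) = mex{g(k−s) : s ∈ {4, 5}, s ≤ k}:
k:     0  1  2  3  4  5  6  7
g(k):  0  0  0  0  1  1  1  1
So g(7) = 1.

1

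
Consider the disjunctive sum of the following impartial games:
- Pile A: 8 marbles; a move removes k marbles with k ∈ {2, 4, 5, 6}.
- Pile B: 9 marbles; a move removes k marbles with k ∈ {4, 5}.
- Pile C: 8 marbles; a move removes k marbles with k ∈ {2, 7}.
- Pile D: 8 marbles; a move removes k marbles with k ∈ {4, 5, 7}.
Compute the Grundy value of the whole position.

0

Build the Grundy sequence for pile A with g(k) = mex{g(k−s) : s ∈ {2, 4, 5, 6}, s ≤ k}:
g(0) = mex{} = 0
g(1) = mex{} = 0
g(2) = mex{0} = 1
g(3) = mex{0} = 1
g(4) = mex{0,1} = 2
g(5) = mex{0,1} = 2
g(6) = mex{0,1,2} = 3
g(7) = mex{0,1,2} = 3
g(8) = mex{1,2,3} = 0
So g(8) = 0.
Build the Grundy sequence for pile B with g(k) = mex{g(k−s) : s ∈ {4, 5}, s ≤ k}:
k:     0  1  2  3  4  5  6  7  8  9
g(k):  0  0  0  0  1  1  1  1  2  0
So g(9) = 0.
Build the Grundy sequence for pile C with g(k) = mex{g(k−s) : s ∈ {2, 7}, s ≤ k}:
k:     0  1  2  3  4  5  6  7  8
g(k):  0  0  1  1  0  0  1  1  2
So g(8) = 2.
Build the Grundy sequence for pile D with g(k) = mex{g(k−s) : s ∈ {4, 5, 7}, s ≤ k}:
k:     0  1  2  3  4  5  6  7  8
g(k):  0  0  0  0  1  1  1  1  2
So g(8) = 2.
By the Sprague-Grundy theorem, the Grundy value of a sum of independent games is the XOR of the component values.
Combined value = 0 XOR 0 XOR 2 XOR 2 = 0.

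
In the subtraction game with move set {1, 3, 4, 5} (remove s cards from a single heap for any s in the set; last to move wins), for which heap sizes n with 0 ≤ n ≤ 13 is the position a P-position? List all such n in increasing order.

Compute g(0), g(1), … for moves {1, 3, 4, 5}:
k:     0  1  2  3  4  5  6  7  8  9 10 11 12 13
g(k):  0  1  0  1  2  3  2  3  0  1  0  1  2  3
The P-positions (g = 0) in 0..13 are 0, 2, 8, 10.

0, 2, 8, 10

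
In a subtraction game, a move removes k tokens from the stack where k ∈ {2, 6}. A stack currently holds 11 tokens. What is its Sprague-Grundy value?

1

Compute g(0), g(1), … for moves {2, 6}:
g(0) = mex{} = 0
g(1) = mex{} = 0
g(2) = mex{0} = 1
g(3) = mex{0} = 1
g(4) = mex{1} = 0
g(5) = mex{1} = 0
g(6) = mex{0} = 1
g(7) = mex{0} = 1
g(8) = mex{1} = 0
g(9) = mex{1} = 0
g(10) = mex{0} = 1
g(11) = mex{0} = 1
So g(11) = 1.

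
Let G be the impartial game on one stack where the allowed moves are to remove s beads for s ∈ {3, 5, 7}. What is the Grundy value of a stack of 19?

Compute g(0), g(1), … for moves {3, 5, 7}:
k:     0  1  2  3  4  5  6  7  8  9 10 11 12 13 14 15 16 17 18 19
g(k):  0  0  0  1  1  1  2  2  2  3  0  0  0  1  1  1  2  2  2  3
So g(19) = 3.

3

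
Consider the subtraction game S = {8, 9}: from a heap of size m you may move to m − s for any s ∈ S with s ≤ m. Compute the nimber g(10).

1

Grundy values for subtraction set {8, 9}:
g(0) = mex{} = 0
g(1) = mex{} = 0
g(2) = mex{} = 0
g(3) = mex{} = 0
g(4) = mex{} = 0
g(5) = mex{} = 0
g(6) = mex{} = 0
g(7) = mex{} = 0
g(8) = mex{0} = 1
g(9) = mex{0} = 1
g(10) = mex{0} = 1
So g(10) = 1.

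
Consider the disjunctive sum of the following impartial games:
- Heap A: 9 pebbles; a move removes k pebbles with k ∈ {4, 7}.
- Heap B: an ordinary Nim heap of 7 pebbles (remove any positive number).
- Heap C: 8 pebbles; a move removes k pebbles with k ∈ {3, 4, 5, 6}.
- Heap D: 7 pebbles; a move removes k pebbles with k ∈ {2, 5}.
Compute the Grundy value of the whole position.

Build the Grundy sequence for heap A with g(k) = mex{g(k−s) : s ∈ {4, 7}, s ≤ k}:
g(0) = mex{} = 0
g(1) = mex{} = 0
g(2) = mex{} = 0
g(3) = mex{} = 0
g(4) = mex{0} = 1
g(5) = mex{0} = 1
g(6) = mex{0} = 1
g(7) = mex{0} = 1
g(8) = mex{0,1} = 2
g(9) = mex{0,1} = 2
So g(9) = 2.
Heap B is a plain Nim heap of size 7, so its Grundy value is 7.
Build the Grundy sequence for heap C with g(k) = mex{g(k−s) : s ∈ {3, 4, 5, 6}, s ≤ k}:
k:     0  1  2  3  4  5  6  7  8
g(k):  0  0  0  1  1  1  2  2  2
So g(8) = 2.
Build the Grundy sequence for heap D with g(k) = mex{g(k−s) : s ∈ {2, 5}, s ≤ k}:
k:     0  1  2  3  4  5  6  7
g(k):  0  0  1  1  0  2  1  0
So g(7) = 0.
The value of a disjunctive sum is the nim-sum of the parts.
Combined value = 2 XOR 7 XOR 2 XOR 0 = 7.

7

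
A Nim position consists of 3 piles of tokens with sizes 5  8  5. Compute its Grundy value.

Compute the nim-sum pairwise:
5 XOR 8 = 13
13 XOR 5 = 8

8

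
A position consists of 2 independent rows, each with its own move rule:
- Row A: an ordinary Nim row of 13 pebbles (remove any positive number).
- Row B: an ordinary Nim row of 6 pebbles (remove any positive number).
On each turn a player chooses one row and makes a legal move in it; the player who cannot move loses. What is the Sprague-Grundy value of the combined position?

Row A is a plain Nim row of size 13, so its Grundy value is 13.
Row B is a plain Nim row of size 6, so its Grundy value is 6.
The value of a disjunctive sum is the nim-sum of the parts.
Combined value = 13 XOR 6 = 11.

11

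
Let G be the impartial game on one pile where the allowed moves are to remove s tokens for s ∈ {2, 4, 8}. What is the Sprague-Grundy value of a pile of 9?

Compute g(0), g(1), … for moves {2, 4, 8}:
g(0) = mex{} = 0
g(1) = mex{} = 0
g(2) = mex{0} = 1
g(3) = mex{0} = 1
g(4) = mex{0,1} = 2
g(5) = mex{0,1} = 2
g(6) = mex{1,2} = 0
g(7) = mex{1,2} = 0
g(8) = mex{0,2} = 1
g(9) = mex{0,2} = 1
So g(9) = 1.

1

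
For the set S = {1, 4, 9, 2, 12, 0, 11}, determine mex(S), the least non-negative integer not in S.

3

The values 0, 1, 2 are all present; 3 is the first non-negative integer missing from the set.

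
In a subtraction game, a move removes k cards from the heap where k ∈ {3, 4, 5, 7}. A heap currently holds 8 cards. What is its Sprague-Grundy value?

2

Compute g(0), g(1), … for moves {3, 4, 5, 7}:
g(0) = mex{} = 0
g(1) = mex{} = 0
g(2) = mex{} = 0
g(3) = mex{0} = 1
g(4) = mex{0} = 1
g(5) = mex{0} = 1
g(6) = mex{0,1} = 2
g(7) = mex{0,1} = 2
g(8) = mex{0,1} = 2
So g(8) = 2.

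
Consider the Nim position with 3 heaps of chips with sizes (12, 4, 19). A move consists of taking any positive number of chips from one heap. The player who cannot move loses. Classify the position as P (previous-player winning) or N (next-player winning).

N-position

Compute the nim-sum pairwise:
12 XOR 4 = 8
8 XOR 19 = 27
The nim-sum is 27 ≠ 0, so this is an N-position: the player to move can win.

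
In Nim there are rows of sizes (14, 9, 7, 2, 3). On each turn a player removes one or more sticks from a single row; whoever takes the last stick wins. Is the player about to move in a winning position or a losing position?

Winning position

Compute the nim-sum pairwise:
14 ⊕ 9 = 7
7 ⊕ 7 = 0
0 ⊕ 2 = 2
2 ⊕ 3 = 1
The nim-sum is 1 ≠ 0, so this is an N-position: the player to move can win.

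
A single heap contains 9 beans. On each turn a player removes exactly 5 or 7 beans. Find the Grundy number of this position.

1

Compute g(0), g(1), … for moves {5, 7}:
k:     0  1  2  3  4  5  6  7  8  9
g(k):  0  0  0  0  0  1  1  1  1  1
So g(9) = 1.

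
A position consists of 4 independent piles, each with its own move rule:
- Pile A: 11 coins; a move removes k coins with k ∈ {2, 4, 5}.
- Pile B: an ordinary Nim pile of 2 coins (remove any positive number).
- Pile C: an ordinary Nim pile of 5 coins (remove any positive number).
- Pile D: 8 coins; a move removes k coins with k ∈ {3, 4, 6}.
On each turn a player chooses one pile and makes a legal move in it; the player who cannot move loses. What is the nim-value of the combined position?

7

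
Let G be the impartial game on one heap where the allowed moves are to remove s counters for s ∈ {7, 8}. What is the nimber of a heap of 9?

1

Compute g(0), g(1), … for moves {7, 8}:
k:     0  1  2  3  4  5  6  7  8  9
g(k):  0  0  0  0  0  0  0  1  1  1
So g(9) = 1.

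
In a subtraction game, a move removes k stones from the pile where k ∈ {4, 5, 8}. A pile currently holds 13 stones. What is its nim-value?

Compute g(0), g(1), … for moves {4, 5, 8}:
g(0) = mex{} = 0
g(1) = mex{} = 0
g(2) = mex{} = 0
g(3) = mex{} = 0
g(4) = mex{0} = 1
g(5) = mex{0} = 1
g(6) = mex{0} = 1
g(7) = mex{0} = 1
g(8) = mex{0,1} = 2
g(9) = mex{0,1} = 2
g(10) = mex{0,1} = 2
g(11) = mex{0,1} = 2
g(12) = mex{1,2} = 0
g(13) = mex{1,2} = 0
So g(13) = 0.

0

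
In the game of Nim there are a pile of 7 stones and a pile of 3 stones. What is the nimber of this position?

4

Compute the nim-sum pairwise:
7 ⊕ 3 = 4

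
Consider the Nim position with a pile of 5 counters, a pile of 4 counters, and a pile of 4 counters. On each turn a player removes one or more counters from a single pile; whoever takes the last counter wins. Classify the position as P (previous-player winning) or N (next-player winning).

Nim-sum: 5 ^ 4 ^ 4 = 5.
The nim-sum is 5 ≠ 0, so this is an N-position: the player to move can win.

N-position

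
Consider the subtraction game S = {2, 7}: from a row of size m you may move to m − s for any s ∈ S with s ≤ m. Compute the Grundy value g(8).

Compute g(0), g(1), … for moves {2, 7}:
g(0) = mex{} = 0
g(1) = mex{} = 0
g(2) = mex{0} = 1
g(3) = mex{0} = 1
g(4) = mex{1} = 0
g(5) = mex{1} = 0
g(6) = mex{0} = 1
g(7) = mex{0} = 1
g(8) = mex{0,1} = 2
So g(8) = 2.

2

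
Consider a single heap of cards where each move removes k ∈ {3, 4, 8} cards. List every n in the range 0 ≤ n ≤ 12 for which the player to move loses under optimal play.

0, 1, 2, 7, 12

Compute g(0), g(1), … for moves {3, 4, 8}:
k:     0  1  2  3  4  5  6  7  8  9 10 11 12
g(k):  0  0  0  1  1  1  2  0  2  3  1  3  0
The P-positions (g = 0) in 0..12 are 0, 1, 2, 7, 12.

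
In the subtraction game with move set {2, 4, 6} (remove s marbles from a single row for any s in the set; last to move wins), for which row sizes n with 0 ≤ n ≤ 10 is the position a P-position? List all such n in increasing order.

0, 1, 8, 9

Compute g(0), g(1), … for moves {2, 4, 6}:
g(0) = mex{} = 0
g(1) = mex{} = 0
g(2) = mex{0} = 1
g(3) = mex{0} = 1
g(4) = mex{0,1} = 2
g(5) = mex{0,1} = 2
g(6) = mex{0,1,2} = 3
g(7) = mex{0,1,2} = 3
g(8) = mex{1,2,3} = 0
g(9) = mex{1,2,3} = 0
g(10) = mex{0,2,3} = 1
The P-positions (g = 0) in 0..10 are 0, 1, 8, 9.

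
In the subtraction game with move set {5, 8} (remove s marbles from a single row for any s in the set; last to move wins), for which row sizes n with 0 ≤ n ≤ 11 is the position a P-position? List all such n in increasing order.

0, 1, 2, 3, 4

Compute g(0), g(1), … for moves {5, 8}:
k:     0  1  2  3  4  5  6  7  8  9 10 11
g(k):  0  0  0  0  0  1  1  1  1  1  2  2
The P-positions (g = 0) in 0..11 are 0, 1, 2, 3, 4.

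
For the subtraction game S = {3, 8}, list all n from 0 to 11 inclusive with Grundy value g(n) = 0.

0, 1, 2, 6, 7, 11

Grundy values for subtraction set {3, 8}:
k:     0  1  2  3  4  5  6  7  8  9 10 11
g(k):  0  0  0  1  1  1  0  0  2  1  1  0
The P-positions (g = 0) in 0..11 are 0, 1, 2, 6, 7, 11.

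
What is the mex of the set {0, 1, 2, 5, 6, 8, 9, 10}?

3

The values 0, 1, 2 are all present; 3 is the first non-negative integer missing from the set.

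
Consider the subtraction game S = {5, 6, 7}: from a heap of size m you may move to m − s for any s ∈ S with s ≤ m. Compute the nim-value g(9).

1

Build the Grundy sequence with g(k) = mex{g(k−s) : s ∈ {5, 6, 7}, s ≤ k}:
g(0) = mex{} = 0
g(1) = mex{} = 0
g(2) = mex{} = 0
g(3) = mex{} = 0
g(4) = mex{} = 0
g(5) = mex{0} = 1
g(6) = mex{0} = 1
g(7) = mex{0} = 1
g(8) = mex{0} = 1
g(9) = mex{0} = 1
So g(9) = 1.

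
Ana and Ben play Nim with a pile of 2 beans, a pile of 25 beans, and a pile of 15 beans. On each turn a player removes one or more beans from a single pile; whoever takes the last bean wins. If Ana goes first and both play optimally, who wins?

Compute the nim-sum pairwise:
2 ^ 25 = 27
27 ^ 15 = 20
The nim-sum is 20 ≠ 0, so this is an N-position: the player to move can win; Ana has a winning move.

Ana wins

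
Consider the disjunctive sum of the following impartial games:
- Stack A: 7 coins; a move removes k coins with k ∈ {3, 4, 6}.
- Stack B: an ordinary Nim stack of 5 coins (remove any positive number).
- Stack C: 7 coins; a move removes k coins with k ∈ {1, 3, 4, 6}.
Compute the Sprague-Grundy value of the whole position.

7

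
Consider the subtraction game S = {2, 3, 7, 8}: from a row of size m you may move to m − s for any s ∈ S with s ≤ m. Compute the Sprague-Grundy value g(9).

Compute g(0), g(1), … for moves {2, 3, 7, 8}:
g(0) = mex{} = 0
g(1) = mex{} = 0
g(2) = mex{0} = 1
g(3) = mex{0} = 1
g(4) = mex{0,1} = 2
g(5) = mex{1} = 0
g(6) = mex{1,2} = 0
g(7) = mex{0,2} = 1
g(8) = mex{0} = 1
g(9) = mex{0,1} = 2
So g(9) = 2.

2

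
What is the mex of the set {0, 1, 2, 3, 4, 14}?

The values 0, 1, 2, 3, 4 are all present; 5 is the first non-negative integer missing from the set.

5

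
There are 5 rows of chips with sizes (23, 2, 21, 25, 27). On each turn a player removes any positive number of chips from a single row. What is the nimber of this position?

Compute the nim-sum pairwise:
23 ⊕ 2 = 21
21 ⊕ 21 = 0
0 ⊕ 25 = 25
25 ⊕ 27 = 2

2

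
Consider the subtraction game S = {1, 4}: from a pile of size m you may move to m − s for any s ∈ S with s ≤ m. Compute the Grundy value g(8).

Build the Grundy sequence with g(k) = mex{g(k−s) : s ∈ {1, 4}, s ≤ k}:
k:     0  1  2  3  4  5  6  7  8
g(k):  0  1  0  1  2  0  1  0  1
So g(8) = 1.

1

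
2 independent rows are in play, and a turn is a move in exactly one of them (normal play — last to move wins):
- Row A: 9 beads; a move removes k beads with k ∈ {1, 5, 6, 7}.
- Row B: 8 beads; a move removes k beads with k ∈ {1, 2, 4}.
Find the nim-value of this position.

1

For row A, compute g(0), g(1), … with moves {1, 5, 6, 7}:
g(0) = mex{} = 0
g(1) = mex{0} = 1
g(2) = mex{1} = 0
g(3) = mex{0} = 1
g(4) = mex{1} = 0
g(5) = mex{0} = 1
g(6) = mex{0,1} = 2
g(7) = mex{0,1,2} = 3
g(8) = mex{0,1,3} = 2
g(9) = mex{0,1,2} = 3
So g(9) = 3.
Grundy values for row B (subtraction set {1, 2, 4}):
k:     0  1  2  3  4  5  6  7  8
g(k):  0  1  2  0  1  2  0  1  2
So g(8) = 2.
The value of a disjunctive sum is the nim-sum of the parts.
Combined value = 3 ⊕ 2 = 1.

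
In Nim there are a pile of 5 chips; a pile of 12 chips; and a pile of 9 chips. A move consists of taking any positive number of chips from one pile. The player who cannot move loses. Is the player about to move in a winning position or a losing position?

Nim-sum: 5 XOR 12 XOR 9 = 0.
The nim-sum is 0, so this is a P-position: the player to move is in a losing position under optimal play.

Losing position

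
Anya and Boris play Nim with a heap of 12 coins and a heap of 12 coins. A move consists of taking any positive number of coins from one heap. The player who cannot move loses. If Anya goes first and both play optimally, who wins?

Boris wins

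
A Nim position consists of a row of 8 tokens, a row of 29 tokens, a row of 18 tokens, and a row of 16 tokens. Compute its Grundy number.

Compute the nim-sum pairwise:
8 ^ 29 = 21
21 ^ 18 = 7
7 ^ 16 = 23

23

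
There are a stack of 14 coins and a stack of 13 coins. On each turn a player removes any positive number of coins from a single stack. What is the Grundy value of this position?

Compute the nim-sum pairwise:
14 XOR 13 = 3

3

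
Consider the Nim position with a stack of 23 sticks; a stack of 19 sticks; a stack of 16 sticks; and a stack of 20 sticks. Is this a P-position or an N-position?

Compute the nim-sum pairwise:
23 ⊕ 19 = 4
4 ⊕ 16 = 20
20 ⊕ 20 = 0
The nim-sum is 0, so this is a P-position: the player to move is in a losing position under optimal play.

P-position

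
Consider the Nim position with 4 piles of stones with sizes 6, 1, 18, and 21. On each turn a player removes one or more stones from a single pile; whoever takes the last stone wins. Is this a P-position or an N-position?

P-position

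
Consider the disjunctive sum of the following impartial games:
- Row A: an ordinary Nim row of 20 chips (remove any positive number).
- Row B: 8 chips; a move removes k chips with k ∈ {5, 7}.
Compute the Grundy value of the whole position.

21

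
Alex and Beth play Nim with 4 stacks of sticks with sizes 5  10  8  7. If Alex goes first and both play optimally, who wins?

Beth wins

Compute the nim-sum pairwise:
5 XOR 10 = 15
15 XOR 8 = 7
7 XOR 7 = 0
The nim-sum is 0, so this is a P-position: the player to move is in a losing position under optimal play; Alex is about to move from it and so loses — Beth wins.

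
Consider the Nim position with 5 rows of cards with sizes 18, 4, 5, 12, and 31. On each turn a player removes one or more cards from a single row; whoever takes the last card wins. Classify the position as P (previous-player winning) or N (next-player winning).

P-position

Compute the nim-sum pairwise:
18 XOR 4 = 22
22 XOR 5 = 19
19 XOR 12 = 31
31 XOR 31 = 0
The nim-sum is 0, so this is a P-position: the player to move is in a losing position under optimal play.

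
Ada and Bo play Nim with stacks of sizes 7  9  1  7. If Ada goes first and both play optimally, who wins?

Ada wins

Bitwise XOR of the heap sizes:
  0111  (7)
  1001  (9)
  0001  (1)
  0111  (7)
  ----
  1000  (8)
The nim-sum is 8 ≠ 0, so this is an N-position: the player to move can win; Ada has a winning move.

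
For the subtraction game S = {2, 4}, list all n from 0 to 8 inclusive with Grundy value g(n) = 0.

0, 1, 6, 7

Grundy values for subtraction set {2, 4}:
k:     0  1  2  3  4  5  6  7  8
g(k):  0  0  1  1  2  2  0  0  1
The P-positions (g = 0) in 0..8 are 0, 1, 6, 7.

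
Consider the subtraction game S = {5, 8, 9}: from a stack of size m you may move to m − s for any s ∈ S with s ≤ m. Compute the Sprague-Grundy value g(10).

2

Compute g(0), g(1), … for moves {5, 8, 9}:
k:     0  1  2  3  4  5  6  7  8  9 10
g(k):  0  0  0  0  0  1  1  1  1  1  2
So g(10) = 2.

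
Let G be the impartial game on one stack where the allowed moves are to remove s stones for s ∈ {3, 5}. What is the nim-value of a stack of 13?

1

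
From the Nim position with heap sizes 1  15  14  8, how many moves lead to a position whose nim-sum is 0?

Nim-sum: 1 ^ 15 ^ 14 ^ 8 = 8.
The overall nim-sum is X = 8. A heap of size p has a winning move iff p XOR X < p (reduce it to p XOR X).
  1: 1 XOR 8 = 9 ≥ 1 — no move.
  15: 15 XOR 8 = 7 < 15 — winning move (to 7).
  14: 14 XOR 8 = 6 < 14 — winning move (to 6).
  8: 8 XOR 8 = 0 < 8 — winning move (to 0).
That gives 3 winning moves.

3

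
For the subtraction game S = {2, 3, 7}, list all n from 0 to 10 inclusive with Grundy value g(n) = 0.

Grundy values for subtraction set {2, 3, 7}:
k:     0  1  2  3  4  5  6  7  8  9 10
g(k):  0  0  1  1  2  0  0  1  1  2  0
The P-positions (g = 0) in 0..10 are 0, 1, 5, 6, 10.

0, 1, 5, 6, 10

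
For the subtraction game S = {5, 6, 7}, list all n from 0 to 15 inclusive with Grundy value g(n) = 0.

0, 1, 2, 3, 4, 12, 13, 14, 15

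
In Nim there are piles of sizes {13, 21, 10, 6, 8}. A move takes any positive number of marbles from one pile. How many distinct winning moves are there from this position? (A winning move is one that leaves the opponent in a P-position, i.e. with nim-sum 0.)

1

Compute the nim-sum pairwise:
13 XOR 21 = 24
24 XOR 10 = 18
18 XOR 6 = 20
20 XOR 8 = 28
The overall nim-sum is X = 28. A pile of size p has a winning move iff p XOR X < p (reduce it to p XOR X).
  13: 13 XOR 28 = 17 ≥ 13 — no move.
  21: 21 XOR 28 = 9 < 21 — winning move (to 9).
  10: 10 XOR 28 = 22 ≥ 10 — no move.
  6: 6 XOR 28 = 26 ≥ 6 — no move.
  8: 8 XOR 28 = 20 ≥ 8 — no move.
That gives 1 winning move.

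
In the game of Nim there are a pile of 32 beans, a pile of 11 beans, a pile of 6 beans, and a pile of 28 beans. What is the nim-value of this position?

49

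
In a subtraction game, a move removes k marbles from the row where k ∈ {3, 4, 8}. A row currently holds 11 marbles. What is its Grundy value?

3

Grundy values for subtraction set {3, 4, 8}:
g(0) = mex{} = 0
g(1) = mex{} = 0
g(2) = mex{} = 0
g(3) = mex{0} = 1
g(4) = mex{0} = 1
g(5) = mex{0} = 1
g(6) = mex{0,1} = 2
g(7) = mex{1} = 0
g(8) = mex{0,1} = 2
g(9) = mex{0,1,2} = 3
g(10) = mex{0,2} = 1
g(11) = mex{0,1,2} = 3
So g(11) = 3.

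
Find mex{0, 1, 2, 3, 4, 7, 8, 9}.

The values 0, 1, 2, 3, 4 are all present; 5 is the first non-negative integer missing from the set.

5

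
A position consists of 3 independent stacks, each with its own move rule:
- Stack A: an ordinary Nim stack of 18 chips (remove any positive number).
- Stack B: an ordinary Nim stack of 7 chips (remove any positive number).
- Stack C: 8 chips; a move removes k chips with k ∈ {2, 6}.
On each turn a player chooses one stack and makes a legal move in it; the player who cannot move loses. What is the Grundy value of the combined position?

Stack A is a plain Nim stack of size 18, so its Grundy value is 18.
Stack B is a plain Nim stack of size 7, so its Grundy value is 7.
Grundy values for stack C (subtraction set {2, 6}):
k:     0  1  2  3  4  5  6  7  8
g(k):  0  0  1  1  0  0  1  1  0
So g(8) = 0.
The value of a disjunctive sum is the nim-sum of the parts.
Combined value = 18 XOR 7 XOR 0 = 21.

21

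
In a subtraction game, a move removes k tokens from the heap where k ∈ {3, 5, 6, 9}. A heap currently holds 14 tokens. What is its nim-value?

0

Compute g(0), g(1), … for moves {3, 5, 6, 9}:
k:     0  1  2  3  4  5  6  7  8  9 10 11 12 13 14
g(k):  0  0  0  1  1  1  2  2  2  3  3  3  0  0  0
So g(14) = 0.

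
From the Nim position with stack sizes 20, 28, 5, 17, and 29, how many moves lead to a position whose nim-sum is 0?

3

Bitwise XOR of the heap sizes:
  10100  (20)
  11100  (28)
  00101  (5)
  10001  (17)
  11101  (29)
  -----
  00001  (1)
The overall nim-sum is X = 1. A stack of size p has a winning move iff p XOR X < p (reduce it to p XOR X).
  20: 20 XOR 1 = 21 ≥ 20 — no move.
  28: 28 XOR 1 = 29 ≥ 28 — no move.
  5: 5 XOR 1 = 4 < 5 — winning move (to 4).
  17: 17 XOR 1 = 16 < 17 — winning move (to 16).
  29: 29 XOR 1 = 28 < 29 — winning move (to 28).
That gives 3 winning moves.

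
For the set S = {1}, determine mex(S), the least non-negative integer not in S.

0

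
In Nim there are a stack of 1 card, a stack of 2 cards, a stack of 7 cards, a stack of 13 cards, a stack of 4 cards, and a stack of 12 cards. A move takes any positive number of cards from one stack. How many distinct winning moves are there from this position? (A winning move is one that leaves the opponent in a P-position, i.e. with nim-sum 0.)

3

Compute the nim-sum pairwise:
1 ⊕ 2 = 3
3 ⊕ 7 = 4
4 ⊕ 13 = 9
9 ⊕ 4 = 13
13 ⊕ 12 = 1
The overall nim-sum is X = 1. A stack of size p has a winning move iff p XOR X < p (reduce it to p XOR X).
  1: 1 XOR 1 = 0 < 1 — winning move (to 0).
  2: 2 XOR 1 = 3 ≥ 2 — no move.
  7: 7 XOR 1 = 6 < 7 — winning move (to 6).
  13: 13 XOR 1 = 12 < 13 — winning move (to 12).
  4: 4 XOR 1 = 5 ≥ 4 — no move.
  12: 12 XOR 1 = 13 ≥ 12 — no move.
That gives 3 winning moves.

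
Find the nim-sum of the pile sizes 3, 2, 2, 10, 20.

Compute the nim-sum pairwise:
3 XOR 2 = 1
1 XOR 2 = 3
3 XOR 10 = 9
9 XOR 20 = 29

29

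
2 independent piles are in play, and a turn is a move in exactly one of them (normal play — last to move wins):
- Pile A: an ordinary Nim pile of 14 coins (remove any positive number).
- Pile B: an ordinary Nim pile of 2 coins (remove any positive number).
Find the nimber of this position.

Pile A is a plain Nim pile of size 14, so its Grundy value is 14.
Pile B is a plain Nim pile of size 2, so its Grundy value is 2.
The value of a disjunctive sum is the nim-sum of the parts.
Combined value = 14 XOR 2 = 12.

12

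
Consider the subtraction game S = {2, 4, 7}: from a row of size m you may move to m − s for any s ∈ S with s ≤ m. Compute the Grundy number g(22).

Build the Grundy sequence with g(k) = mex{g(k−s) : s ∈ {2, 4, 7}, s ≤ k}:
k:     0  1  2  3  4  5  6  7  8  9 10 11 12 13 14 15 16 17 18 19 20 21 22
g(k):  0  0  1  1  2  2  0  3  1  0  2  1  0  2  1  0  2  1  0  2  1  0  2
So g(22) = 2.

2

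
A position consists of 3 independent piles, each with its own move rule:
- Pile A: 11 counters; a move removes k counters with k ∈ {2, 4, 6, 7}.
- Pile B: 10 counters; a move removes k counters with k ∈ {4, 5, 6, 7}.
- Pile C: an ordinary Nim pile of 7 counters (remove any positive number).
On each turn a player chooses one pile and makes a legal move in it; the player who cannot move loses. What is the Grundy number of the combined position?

4

Build the Grundy sequence for pile A with g(k) = mex{g(k−s) : s ∈ {2, 4, 6, 7}, s ≤ k}:
g(0) = mex{} = 0
g(1) = mex{} = 0
g(2) = mex{0} = 1
g(3) = mex{0} = 1
g(4) = mex{0,1} = 2
g(5) = mex{0,1} = 2
g(6) = mex{0,1,2} = 3
g(7) = mex{0,1,2} = 3
g(8) = mex{0,1,2,3} = 4
g(9) = mex{1,2,3} = 0
g(10) = mex{1,2,3,4} = 0
g(11) = mex{0,2,3} = 1
So g(11) = 1.
Build the Grundy sequence for pile B with g(k) = mex{g(k−s) : s ∈ {4, 5, 6, 7}, s ≤ k}:
g(0) = mex{} = 0
g(1) = mex{} = 0
g(2) = mex{} = 0
g(3) = mex{} = 0
g(4) = mex{0} = 1
g(5) = mex{0} = 1
g(6) = mex{0} = 1
g(7) = mex{0} = 1
g(8) = mex{0,1} = 2
g(9) = mex{0,1} = 2
g(10) = mex{0,1} = 2
So g(10) = 2.
Pile C is a plain Nim pile of size 7, so its Grundy value is 7.
The value of a disjunctive sum is the nim-sum of the parts.
Combined value = 1 XOR 2 XOR 7 = 4.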